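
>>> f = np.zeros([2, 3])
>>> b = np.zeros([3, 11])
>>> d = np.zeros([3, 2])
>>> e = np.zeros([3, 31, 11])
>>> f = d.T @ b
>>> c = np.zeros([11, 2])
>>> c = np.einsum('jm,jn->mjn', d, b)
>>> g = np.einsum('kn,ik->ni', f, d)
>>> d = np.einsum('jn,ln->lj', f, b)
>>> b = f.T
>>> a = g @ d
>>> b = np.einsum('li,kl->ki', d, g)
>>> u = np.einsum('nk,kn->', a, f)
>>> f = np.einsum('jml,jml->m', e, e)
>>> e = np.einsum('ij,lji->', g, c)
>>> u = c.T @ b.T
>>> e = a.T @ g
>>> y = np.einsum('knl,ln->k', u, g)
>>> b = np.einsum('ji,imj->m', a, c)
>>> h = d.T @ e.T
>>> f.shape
(31,)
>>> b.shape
(3,)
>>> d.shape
(3, 2)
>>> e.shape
(2, 3)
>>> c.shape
(2, 3, 11)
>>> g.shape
(11, 3)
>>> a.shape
(11, 2)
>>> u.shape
(11, 3, 11)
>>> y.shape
(11,)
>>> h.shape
(2, 2)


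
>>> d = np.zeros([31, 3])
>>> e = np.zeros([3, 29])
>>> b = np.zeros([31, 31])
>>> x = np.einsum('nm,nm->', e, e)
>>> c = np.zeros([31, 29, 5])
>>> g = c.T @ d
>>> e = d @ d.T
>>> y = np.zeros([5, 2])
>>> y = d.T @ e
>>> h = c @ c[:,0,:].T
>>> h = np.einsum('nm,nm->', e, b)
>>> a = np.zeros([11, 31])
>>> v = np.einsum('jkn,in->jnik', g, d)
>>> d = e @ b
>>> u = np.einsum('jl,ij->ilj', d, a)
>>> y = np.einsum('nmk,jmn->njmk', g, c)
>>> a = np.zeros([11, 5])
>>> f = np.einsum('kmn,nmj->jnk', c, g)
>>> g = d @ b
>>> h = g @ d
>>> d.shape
(31, 31)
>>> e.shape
(31, 31)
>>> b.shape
(31, 31)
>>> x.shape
()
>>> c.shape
(31, 29, 5)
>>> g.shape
(31, 31)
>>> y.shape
(5, 31, 29, 3)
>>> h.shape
(31, 31)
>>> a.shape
(11, 5)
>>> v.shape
(5, 3, 31, 29)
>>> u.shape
(11, 31, 31)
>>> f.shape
(3, 5, 31)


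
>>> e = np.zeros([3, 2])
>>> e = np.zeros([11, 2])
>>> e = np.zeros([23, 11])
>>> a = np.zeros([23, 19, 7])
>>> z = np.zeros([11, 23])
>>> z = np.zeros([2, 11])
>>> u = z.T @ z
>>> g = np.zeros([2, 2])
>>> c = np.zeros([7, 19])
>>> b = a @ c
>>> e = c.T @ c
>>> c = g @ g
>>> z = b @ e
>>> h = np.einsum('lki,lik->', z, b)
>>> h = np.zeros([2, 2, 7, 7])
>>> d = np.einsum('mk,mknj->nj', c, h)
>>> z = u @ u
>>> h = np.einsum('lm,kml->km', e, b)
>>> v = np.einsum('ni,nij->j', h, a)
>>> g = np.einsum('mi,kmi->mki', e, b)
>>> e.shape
(19, 19)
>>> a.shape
(23, 19, 7)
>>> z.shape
(11, 11)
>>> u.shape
(11, 11)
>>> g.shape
(19, 23, 19)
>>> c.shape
(2, 2)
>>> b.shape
(23, 19, 19)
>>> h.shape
(23, 19)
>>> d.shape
(7, 7)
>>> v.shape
(7,)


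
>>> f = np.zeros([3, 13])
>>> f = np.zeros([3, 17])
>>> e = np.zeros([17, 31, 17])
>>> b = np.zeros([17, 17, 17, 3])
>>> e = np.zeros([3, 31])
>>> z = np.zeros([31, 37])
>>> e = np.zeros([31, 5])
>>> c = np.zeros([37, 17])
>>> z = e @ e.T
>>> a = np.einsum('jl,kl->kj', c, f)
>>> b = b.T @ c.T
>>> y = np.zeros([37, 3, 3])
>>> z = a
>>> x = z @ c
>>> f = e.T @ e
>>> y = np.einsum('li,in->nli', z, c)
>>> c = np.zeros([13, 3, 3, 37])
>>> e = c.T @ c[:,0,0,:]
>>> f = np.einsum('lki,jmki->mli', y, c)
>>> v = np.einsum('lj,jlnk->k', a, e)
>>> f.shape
(3, 17, 37)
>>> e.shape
(37, 3, 3, 37)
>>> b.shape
(3, 17, 17, 37)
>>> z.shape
(3, 37)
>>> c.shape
(13, 3, 3, 37)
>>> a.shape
(3, 37)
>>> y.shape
(17, 3, 37)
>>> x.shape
(3, 17)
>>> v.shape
(37,)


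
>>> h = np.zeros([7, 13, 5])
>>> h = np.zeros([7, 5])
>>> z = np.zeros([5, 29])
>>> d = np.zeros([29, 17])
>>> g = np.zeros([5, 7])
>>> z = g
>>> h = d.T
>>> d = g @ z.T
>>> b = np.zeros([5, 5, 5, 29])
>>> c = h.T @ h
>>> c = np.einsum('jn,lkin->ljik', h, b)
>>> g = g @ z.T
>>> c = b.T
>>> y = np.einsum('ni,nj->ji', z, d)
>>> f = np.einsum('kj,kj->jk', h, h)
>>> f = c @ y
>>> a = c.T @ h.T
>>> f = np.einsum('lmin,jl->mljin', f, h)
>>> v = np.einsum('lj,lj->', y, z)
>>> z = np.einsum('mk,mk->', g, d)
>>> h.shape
(17, 29)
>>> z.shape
()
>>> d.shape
(5, 5)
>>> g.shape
(5, 5)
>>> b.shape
(5, 5, 5, 29)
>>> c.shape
(29, 5, 5, 5)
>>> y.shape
(5, 7)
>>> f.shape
(5, 29, 17, 5, 7)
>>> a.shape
(5, 5, 5, 17)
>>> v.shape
()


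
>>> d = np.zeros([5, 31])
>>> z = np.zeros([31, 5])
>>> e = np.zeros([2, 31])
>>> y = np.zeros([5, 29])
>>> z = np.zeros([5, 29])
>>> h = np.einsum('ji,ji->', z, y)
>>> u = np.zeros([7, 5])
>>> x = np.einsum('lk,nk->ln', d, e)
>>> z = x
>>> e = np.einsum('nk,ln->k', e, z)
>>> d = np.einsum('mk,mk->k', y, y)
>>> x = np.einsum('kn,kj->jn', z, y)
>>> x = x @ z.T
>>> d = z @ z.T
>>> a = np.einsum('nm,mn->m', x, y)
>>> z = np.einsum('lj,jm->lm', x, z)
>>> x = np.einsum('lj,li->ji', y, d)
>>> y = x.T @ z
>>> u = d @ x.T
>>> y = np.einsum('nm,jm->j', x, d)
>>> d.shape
(5, 5)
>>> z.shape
(29, 2)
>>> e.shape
(31,)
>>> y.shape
(5,)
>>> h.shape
()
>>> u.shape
(5, 29)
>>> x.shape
(29, 5)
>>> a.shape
(5,)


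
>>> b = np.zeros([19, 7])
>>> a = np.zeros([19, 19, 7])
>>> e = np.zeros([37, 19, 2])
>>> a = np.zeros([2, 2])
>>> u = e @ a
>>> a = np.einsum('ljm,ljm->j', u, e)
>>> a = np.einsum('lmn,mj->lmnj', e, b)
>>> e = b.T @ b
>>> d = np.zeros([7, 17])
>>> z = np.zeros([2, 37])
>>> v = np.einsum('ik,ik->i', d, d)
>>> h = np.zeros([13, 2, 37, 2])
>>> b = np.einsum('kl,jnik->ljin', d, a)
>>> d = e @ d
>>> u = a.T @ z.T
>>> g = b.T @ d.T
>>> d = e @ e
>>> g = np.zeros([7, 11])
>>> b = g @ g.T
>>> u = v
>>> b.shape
(7, 7)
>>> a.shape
(37, 19, 2, 7)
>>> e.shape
(7, 7)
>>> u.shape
(7,)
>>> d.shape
(7, 7)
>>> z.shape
(2, 37)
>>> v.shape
(7,)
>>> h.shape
(13, 2, 37, 2)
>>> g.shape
(7, 11)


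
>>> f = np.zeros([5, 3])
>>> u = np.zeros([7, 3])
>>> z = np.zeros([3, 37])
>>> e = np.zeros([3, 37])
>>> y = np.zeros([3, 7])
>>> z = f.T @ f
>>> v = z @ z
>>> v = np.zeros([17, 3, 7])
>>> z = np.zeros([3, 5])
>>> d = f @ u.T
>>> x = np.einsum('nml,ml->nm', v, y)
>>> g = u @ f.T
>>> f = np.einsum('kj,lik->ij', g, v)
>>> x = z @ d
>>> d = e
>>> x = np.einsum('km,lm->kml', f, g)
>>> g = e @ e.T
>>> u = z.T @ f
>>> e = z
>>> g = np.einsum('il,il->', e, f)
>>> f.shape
(3, 5)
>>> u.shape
(5, 5)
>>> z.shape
(3, 5)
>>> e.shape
(3, 5)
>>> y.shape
(3, 7)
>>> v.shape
(17, 3, 7)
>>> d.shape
(3, 37)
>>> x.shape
(3, 5, 7)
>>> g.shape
()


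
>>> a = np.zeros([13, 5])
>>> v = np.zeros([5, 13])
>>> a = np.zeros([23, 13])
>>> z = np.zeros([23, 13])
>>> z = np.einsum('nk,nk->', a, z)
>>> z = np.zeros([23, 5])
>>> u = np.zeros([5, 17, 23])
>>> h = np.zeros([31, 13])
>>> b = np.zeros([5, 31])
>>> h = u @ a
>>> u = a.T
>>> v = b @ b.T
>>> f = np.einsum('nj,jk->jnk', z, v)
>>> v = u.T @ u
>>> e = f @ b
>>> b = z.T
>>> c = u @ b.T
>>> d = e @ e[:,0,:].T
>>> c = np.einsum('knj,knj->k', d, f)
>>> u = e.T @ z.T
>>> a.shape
(23, 13)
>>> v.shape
(23, 23)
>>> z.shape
(23, 5)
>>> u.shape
(31, 23, 23)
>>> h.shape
(5, 17, 13)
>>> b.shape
(5, 23)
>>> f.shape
(5, 23, 5)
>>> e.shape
(5, 23, 31)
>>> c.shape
(5,)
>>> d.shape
(5, 23, 5)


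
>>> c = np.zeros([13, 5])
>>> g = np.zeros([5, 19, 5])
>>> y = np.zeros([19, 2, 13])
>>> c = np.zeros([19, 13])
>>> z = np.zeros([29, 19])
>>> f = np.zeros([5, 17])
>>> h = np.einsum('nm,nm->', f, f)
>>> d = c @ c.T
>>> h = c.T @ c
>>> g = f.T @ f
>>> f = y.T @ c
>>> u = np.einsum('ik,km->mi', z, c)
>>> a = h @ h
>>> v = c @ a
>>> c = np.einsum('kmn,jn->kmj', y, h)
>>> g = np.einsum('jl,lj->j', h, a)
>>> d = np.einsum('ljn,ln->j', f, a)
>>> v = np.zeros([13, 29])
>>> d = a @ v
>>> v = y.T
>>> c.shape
(19, 2, 13)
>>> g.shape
(13,)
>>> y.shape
(19, 2, 13)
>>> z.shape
(29, 19)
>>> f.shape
(13, 2, 13)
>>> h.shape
(13, 13)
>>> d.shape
(13, 29)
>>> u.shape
(13, 29)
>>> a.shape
(13, 13)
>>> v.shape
(13, 2, 19)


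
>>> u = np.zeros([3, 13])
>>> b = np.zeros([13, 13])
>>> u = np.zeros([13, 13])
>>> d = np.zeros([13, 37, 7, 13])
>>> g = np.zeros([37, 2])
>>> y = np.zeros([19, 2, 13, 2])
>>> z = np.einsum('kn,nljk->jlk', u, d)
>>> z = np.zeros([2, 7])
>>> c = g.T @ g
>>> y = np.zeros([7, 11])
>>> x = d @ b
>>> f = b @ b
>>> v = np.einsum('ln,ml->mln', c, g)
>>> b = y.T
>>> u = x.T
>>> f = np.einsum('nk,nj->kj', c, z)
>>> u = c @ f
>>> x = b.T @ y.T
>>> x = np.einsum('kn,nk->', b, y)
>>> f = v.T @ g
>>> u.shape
(2, 7)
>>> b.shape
(11, 7)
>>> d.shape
(13, 37, 7, 13)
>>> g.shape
(37, 2)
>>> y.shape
(7, 11)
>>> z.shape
(2, 7)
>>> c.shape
(2, 2)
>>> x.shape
()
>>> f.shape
(2, 2, 2)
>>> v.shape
(37, 2, 2)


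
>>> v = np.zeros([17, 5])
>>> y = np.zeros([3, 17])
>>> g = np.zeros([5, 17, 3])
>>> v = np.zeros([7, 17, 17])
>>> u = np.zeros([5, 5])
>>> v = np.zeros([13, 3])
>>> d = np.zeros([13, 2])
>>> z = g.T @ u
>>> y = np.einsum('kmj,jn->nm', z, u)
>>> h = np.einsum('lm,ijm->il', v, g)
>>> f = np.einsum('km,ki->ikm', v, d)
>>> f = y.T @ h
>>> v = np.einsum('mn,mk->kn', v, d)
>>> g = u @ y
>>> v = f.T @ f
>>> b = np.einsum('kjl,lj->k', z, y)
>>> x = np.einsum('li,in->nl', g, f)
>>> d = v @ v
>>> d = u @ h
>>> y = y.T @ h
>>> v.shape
(13, 13)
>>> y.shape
(17, 13)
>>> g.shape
(5, 17)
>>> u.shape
(5, 5)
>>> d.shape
(5, 13)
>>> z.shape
(3, 17, 5)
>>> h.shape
(5, 13)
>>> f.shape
(17, 13)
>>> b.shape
(3,)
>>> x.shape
(13, 5)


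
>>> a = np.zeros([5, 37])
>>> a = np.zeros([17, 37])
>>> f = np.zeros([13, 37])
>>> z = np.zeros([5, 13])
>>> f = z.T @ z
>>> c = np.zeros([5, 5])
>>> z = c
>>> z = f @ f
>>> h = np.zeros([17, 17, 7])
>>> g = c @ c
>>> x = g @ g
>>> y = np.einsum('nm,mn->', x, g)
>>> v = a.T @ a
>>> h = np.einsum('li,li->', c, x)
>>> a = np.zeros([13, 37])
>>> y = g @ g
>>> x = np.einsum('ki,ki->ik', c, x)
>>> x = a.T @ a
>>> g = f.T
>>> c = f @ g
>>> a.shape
(13, 37)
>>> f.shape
(13, 13)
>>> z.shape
(13, 13)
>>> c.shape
(13, 13)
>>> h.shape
()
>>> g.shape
(13, 13)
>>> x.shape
(37, 37)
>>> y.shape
(5, 5)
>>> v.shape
(37, 37)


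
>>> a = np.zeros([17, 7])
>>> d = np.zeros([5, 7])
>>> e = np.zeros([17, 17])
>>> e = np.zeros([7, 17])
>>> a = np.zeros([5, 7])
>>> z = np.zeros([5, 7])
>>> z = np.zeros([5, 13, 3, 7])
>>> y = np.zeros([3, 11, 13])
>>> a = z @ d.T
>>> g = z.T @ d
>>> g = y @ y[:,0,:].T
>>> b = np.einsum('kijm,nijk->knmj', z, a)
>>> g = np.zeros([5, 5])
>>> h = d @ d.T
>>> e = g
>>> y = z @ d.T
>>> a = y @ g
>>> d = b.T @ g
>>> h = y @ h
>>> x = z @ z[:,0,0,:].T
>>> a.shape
(5, 13, 3, 5)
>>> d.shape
(3, 7, 5, 5)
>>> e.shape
(5, 5)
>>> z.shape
(5, 13, 3, 7)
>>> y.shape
(5, 13, 3, 5)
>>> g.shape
(5, 5)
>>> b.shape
(5, 5, 7, 3)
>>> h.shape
(5, 13, 3, 5)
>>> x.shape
(5, 13, 3, 5)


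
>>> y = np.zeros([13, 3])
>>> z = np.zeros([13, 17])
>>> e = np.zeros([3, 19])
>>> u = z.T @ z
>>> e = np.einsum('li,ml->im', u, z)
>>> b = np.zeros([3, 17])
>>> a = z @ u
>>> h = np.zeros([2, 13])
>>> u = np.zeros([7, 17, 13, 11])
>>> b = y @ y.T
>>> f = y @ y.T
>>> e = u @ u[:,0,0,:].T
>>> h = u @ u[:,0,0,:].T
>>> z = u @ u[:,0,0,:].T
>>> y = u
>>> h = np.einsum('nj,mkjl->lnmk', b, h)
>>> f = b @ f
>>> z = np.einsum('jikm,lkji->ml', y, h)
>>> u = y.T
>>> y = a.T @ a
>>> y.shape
(17, 17)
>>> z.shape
(11, 7)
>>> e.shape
(7, 17, 13, 7)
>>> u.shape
(11, 13, 17, 7)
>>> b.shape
(13, 13)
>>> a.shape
(13, 17)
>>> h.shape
(7, 13, 7, 17)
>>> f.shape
(13, 13)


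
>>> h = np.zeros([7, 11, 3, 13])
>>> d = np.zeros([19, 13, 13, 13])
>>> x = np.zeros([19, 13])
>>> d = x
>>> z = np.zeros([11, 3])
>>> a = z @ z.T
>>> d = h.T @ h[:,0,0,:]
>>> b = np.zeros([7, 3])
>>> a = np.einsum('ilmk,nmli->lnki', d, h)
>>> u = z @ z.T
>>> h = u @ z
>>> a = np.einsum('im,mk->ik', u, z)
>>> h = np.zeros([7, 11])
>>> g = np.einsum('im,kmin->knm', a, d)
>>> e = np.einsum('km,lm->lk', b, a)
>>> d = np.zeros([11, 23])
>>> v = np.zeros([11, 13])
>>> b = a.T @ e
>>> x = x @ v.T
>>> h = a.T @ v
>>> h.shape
(3, 13)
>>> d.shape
(11, 23)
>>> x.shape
(19, 11)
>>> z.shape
(11, 3)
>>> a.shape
(11, 3)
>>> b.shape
(3, 7)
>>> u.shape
(11, 11)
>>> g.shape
(13, 13, 3)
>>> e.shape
(11, 7)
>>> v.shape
(11, 13)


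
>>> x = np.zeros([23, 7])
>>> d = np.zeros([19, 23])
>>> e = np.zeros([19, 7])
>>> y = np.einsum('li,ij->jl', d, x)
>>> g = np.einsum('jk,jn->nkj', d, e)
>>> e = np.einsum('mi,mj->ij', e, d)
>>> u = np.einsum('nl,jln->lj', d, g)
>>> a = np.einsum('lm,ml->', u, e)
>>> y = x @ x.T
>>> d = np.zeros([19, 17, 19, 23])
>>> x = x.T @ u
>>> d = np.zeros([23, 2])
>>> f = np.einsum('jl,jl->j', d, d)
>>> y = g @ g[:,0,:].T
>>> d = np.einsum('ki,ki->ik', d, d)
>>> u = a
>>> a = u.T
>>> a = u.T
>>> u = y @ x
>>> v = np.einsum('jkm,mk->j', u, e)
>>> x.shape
(7, 7)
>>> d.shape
(2, 23)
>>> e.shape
(7, 23)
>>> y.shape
(7, 23, 7)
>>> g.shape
(7, 23, 19)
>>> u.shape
(7, 23, 7)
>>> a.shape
()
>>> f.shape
(23,)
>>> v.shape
(7,)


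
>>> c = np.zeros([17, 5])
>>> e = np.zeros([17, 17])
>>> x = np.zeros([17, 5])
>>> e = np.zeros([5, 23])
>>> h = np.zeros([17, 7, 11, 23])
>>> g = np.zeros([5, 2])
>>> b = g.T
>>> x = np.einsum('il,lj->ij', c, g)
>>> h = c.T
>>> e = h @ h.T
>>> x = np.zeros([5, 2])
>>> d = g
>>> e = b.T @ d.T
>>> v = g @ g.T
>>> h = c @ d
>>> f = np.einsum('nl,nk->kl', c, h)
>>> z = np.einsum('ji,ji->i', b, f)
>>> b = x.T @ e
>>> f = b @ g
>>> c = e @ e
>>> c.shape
(5, 5)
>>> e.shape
(5, 5)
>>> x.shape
(5, 2)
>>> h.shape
(17, 2)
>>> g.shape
(5, 2)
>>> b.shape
(2, 5)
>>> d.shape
(5, 2)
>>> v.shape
(5, 5)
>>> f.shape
(2, 2)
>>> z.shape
(5,)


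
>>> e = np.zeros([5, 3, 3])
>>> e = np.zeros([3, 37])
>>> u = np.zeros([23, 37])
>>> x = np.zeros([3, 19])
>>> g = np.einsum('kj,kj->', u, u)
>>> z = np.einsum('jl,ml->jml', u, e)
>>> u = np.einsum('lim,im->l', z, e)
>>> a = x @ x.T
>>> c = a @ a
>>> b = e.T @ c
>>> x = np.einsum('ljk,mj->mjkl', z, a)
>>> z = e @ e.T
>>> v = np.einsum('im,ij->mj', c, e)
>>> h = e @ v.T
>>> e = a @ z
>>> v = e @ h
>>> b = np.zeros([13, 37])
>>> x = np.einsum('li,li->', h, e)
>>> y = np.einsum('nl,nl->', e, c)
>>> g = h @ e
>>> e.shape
(3, 3)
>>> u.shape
(23,)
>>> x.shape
()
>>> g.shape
(3, 3)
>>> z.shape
(3, 3)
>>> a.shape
(3, 3)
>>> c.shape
(3, 3)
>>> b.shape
(13, 37)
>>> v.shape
(3, 3)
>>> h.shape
(3, 3)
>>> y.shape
()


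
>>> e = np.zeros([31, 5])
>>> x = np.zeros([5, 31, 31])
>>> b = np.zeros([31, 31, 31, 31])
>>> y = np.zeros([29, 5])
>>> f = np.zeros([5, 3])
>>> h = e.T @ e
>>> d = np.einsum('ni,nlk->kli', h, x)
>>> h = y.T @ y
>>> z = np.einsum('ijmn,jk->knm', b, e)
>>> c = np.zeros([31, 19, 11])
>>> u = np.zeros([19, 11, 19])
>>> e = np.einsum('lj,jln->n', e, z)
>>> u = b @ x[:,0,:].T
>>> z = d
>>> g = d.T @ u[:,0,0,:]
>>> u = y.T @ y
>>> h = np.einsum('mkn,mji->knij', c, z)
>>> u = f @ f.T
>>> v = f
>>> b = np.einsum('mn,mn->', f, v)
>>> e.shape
(31,)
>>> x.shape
(5, 31, 31)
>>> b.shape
()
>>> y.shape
(29, 5)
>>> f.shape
(5, 3)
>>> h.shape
(19, 11, 5, 31)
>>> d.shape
(31, 31, 5)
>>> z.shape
(31, 31, 5)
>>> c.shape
(31, 19, 11)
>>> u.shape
(5, 5)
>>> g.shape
(5, 31, 5)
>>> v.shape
(5, 3)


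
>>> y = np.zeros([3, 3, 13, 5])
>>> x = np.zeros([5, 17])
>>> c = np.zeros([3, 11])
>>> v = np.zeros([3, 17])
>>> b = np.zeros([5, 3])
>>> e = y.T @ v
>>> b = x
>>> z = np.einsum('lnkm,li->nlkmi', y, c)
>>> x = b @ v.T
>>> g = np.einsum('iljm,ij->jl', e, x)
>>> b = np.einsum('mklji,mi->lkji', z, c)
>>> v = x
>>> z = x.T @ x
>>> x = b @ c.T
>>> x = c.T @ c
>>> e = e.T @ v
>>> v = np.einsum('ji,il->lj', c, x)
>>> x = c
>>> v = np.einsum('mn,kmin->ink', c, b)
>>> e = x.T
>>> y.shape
(3, 3, 13, 5)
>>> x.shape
(3, 11)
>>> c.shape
(3, 11)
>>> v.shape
(5, 11, 13)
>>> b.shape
(13, 3, 5, 11)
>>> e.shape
(11, 3)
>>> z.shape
(3, 3)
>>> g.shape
(3, 13)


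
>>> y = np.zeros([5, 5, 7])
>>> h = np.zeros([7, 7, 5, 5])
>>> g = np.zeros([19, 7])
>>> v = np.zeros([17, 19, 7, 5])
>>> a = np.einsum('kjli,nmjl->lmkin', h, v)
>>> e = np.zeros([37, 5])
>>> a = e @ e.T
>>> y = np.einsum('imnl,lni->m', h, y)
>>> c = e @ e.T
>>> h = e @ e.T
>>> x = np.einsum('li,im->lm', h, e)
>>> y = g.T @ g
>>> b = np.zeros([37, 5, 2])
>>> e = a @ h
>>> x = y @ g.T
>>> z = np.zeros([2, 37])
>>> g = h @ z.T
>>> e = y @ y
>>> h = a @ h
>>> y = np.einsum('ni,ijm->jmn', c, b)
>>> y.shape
(5, 2, 37)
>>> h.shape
(37, 37)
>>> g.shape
(37, 2)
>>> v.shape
(17, 19, 7, 5)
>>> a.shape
(37, 37)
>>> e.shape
(7, 7)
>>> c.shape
(37, 37)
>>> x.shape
(7, 19)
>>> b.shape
(37, 5, 2)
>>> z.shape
(2, 37)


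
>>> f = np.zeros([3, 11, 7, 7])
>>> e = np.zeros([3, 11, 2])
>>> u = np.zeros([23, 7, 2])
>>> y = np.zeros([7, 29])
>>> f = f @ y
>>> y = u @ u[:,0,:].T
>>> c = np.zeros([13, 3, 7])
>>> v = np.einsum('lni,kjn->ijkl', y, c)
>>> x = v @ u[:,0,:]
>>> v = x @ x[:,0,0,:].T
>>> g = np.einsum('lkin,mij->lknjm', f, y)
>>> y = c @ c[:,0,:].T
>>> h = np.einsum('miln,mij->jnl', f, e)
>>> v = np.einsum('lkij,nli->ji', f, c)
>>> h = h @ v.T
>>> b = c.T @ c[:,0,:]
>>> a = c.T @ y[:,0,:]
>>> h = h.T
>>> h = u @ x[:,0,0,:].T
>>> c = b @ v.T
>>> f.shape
(3, 11, 7, 29)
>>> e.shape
(3, 11, 2)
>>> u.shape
(23, 7, 2)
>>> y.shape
(13, 3, 13)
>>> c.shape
(7, 3, 29)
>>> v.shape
(29, 7)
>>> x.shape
(23, 3, 13, 2)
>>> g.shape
(3, 11, 29, 23, 23)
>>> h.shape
(23, 7, 23)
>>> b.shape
(7, 3, 7)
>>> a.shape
(7, 3, 13)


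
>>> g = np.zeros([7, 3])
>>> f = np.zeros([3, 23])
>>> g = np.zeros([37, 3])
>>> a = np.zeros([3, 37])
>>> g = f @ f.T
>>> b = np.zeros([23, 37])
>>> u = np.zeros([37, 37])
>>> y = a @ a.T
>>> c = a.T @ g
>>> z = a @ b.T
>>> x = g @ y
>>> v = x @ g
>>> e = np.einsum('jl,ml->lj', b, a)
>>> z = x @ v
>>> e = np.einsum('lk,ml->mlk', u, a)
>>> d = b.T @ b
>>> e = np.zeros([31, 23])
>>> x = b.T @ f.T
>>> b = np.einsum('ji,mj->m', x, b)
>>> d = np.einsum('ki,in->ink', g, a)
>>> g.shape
(3, 3)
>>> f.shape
(3, 23)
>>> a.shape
(3, 37)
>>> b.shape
(23,)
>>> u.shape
(37, 37)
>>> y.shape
(3, 3)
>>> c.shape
(37, 3)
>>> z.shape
(3, 3)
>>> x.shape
(37, 3)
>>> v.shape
(3, 3)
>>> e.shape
(31, 23)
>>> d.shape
(3, 37, 3)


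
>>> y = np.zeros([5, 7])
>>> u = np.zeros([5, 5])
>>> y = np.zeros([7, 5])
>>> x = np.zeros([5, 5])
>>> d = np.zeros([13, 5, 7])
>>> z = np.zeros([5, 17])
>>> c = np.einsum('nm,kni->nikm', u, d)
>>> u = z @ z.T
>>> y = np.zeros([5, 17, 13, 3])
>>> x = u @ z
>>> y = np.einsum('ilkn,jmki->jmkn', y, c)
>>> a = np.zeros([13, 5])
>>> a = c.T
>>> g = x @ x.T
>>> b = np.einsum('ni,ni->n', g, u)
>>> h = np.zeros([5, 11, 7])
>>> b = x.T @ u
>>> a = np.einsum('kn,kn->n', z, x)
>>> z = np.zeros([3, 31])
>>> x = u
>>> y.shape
(5, 7, 13, 3)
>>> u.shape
(5, 5)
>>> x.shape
(5, 5)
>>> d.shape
(13, 5, 7)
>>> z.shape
(3, 31)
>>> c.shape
(5, 7, 13, 5)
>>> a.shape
(17,)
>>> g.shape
(5, 5)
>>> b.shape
(17, 5)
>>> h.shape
(5, 11, 7)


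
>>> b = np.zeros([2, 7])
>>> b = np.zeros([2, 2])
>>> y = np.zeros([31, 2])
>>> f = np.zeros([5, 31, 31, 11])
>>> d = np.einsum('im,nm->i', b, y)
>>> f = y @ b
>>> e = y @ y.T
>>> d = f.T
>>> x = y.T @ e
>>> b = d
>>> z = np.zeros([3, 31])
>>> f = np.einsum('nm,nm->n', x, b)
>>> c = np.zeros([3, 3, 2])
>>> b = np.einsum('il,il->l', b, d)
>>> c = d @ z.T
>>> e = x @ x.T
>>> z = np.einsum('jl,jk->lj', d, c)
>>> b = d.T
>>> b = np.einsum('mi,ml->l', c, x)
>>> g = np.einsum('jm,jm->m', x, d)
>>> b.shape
(31,)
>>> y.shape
(31, 2)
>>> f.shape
(2,)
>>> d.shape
(2, 31)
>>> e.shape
(2, 2)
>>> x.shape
(2, 31)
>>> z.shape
(31, 2)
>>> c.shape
(2, 3)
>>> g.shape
(31,)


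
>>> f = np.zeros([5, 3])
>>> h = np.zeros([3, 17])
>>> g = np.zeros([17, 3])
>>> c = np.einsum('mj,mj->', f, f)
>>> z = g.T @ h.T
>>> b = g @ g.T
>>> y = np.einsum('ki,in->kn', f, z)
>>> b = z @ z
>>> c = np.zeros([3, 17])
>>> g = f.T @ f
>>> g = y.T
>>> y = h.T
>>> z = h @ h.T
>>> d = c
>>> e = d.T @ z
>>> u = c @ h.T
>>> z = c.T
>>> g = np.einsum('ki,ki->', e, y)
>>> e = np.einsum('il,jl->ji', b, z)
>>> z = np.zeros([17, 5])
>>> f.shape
(5, 3)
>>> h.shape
(3, 17)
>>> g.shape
()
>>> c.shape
(3, 17)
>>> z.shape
(17, 5)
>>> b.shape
(3, 3)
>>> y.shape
(17, 3)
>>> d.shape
(3, 17)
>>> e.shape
(17, 3)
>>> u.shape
(3, 3)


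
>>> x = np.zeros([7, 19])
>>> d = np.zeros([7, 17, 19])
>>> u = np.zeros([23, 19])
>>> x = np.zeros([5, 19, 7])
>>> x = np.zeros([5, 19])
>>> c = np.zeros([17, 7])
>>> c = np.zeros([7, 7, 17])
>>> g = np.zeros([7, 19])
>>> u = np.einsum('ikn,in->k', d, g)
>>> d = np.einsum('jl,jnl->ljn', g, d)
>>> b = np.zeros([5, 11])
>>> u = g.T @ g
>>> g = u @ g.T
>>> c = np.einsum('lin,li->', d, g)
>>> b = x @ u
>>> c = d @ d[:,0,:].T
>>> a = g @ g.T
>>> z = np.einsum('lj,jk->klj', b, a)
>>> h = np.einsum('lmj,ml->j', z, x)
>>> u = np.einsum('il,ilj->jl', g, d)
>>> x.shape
(5, 19)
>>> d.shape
(19, 7, 17)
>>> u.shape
(17, 7)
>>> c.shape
(19, 7, 19)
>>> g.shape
(19, 7)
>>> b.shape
(5, 19)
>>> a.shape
(19, 19)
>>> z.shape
(19, 5, 19)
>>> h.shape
(19,)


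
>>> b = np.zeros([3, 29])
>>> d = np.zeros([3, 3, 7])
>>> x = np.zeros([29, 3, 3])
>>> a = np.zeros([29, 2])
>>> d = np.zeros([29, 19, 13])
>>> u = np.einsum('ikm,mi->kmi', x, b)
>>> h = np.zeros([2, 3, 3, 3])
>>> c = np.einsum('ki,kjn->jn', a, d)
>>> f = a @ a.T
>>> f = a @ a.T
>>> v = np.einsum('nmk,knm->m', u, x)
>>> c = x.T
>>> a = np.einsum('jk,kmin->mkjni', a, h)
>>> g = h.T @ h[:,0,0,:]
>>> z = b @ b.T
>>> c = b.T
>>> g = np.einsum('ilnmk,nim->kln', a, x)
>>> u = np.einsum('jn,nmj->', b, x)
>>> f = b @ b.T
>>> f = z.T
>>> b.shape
(3, 29)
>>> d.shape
(29, 19, 13)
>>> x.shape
(29, 3, 3)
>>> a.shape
(3, 2, 29, 3, 3)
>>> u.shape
()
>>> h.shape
(2, 3, 3, 3)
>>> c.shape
(29, 3)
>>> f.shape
(3, 3)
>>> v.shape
(3,)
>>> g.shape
(3, 2, 29)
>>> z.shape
(3, 3)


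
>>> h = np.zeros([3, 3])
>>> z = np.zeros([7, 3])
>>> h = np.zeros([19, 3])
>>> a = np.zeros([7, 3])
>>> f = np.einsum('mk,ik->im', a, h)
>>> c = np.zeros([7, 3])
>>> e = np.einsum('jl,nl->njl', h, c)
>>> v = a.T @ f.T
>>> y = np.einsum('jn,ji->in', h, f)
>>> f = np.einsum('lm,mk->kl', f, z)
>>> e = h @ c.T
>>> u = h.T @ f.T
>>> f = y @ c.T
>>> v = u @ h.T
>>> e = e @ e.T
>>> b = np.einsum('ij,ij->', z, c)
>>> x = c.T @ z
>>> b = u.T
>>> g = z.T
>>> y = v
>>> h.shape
(19, 3)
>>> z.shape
(7, 3)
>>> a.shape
(7, 3)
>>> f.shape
(7, 7)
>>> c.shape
(7, 3)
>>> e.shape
(19, 19)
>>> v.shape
(3, 19)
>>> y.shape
(3, 19)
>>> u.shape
(3, 3)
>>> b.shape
(3, 3)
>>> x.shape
(3, 3)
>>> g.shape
(3, 7)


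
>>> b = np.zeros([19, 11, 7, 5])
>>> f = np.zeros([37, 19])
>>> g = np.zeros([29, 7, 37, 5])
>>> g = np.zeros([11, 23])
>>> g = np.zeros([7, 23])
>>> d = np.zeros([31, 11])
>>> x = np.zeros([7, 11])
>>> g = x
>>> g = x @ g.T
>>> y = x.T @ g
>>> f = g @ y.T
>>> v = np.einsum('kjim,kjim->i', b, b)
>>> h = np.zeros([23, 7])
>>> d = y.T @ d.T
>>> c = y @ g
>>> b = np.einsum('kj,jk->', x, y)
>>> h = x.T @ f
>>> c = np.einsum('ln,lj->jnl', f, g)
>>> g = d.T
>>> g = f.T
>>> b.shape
()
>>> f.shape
(7, 11)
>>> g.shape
(11, 7)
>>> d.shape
(7, 31)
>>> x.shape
(7, 11)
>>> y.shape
(11, 7)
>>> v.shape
(7,)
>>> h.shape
(11, 11)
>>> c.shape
(7, 11, 7)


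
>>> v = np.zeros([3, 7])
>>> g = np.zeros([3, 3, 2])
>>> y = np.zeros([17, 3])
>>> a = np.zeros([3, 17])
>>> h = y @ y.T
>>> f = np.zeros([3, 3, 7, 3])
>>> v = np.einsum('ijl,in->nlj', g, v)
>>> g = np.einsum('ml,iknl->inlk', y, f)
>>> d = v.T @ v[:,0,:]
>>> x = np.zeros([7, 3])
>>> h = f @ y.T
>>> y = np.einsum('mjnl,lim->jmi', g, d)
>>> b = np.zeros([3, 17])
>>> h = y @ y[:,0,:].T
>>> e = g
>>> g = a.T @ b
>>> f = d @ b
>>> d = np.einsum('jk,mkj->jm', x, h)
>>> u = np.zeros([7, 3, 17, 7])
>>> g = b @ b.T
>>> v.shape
(7, 2, 3)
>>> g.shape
(3, 3)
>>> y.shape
(7, 3, 2)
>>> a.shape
(3, 17)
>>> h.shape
(7, 3, 7)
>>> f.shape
(3, 2, 17)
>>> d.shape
(7, 7)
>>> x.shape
(7, 3)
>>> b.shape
(3, 17)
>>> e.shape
(3, 7, 3, 3)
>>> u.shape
(7, 3, 17, 7)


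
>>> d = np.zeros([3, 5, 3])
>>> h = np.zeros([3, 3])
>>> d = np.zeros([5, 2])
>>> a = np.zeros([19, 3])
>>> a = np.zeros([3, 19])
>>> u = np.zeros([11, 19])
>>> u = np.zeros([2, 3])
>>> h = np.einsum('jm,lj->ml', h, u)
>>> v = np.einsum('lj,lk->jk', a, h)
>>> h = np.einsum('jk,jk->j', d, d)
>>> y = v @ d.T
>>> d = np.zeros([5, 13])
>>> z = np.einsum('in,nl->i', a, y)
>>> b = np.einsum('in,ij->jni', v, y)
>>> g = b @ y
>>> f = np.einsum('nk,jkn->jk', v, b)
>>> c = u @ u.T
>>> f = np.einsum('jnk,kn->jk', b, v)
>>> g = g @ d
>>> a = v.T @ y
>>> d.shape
(5, 13)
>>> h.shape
(5,)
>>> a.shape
(2, 5)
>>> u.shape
(2, 3)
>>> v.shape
(19, 2)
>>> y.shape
(19, 5)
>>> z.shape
(3,)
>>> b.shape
(5, 2, 19)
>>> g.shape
(5, 2, 13)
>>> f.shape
(5, 19)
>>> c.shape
(2, 2)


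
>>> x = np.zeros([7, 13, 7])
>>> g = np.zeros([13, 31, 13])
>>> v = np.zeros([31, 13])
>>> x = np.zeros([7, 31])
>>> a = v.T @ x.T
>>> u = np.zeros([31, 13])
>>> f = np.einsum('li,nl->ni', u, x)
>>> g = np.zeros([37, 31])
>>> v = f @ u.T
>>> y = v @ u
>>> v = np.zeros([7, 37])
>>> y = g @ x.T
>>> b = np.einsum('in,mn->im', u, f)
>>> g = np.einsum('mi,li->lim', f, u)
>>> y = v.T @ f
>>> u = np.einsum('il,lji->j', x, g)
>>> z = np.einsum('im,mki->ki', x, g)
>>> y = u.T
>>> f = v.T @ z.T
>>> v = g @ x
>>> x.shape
(7, 31)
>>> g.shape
(31, 13, 7)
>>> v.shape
(31, 13, 31)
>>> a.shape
(13, 7)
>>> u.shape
(13,)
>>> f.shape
(37, 13)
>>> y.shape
(13,)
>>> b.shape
(31, 7)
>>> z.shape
(13, 7)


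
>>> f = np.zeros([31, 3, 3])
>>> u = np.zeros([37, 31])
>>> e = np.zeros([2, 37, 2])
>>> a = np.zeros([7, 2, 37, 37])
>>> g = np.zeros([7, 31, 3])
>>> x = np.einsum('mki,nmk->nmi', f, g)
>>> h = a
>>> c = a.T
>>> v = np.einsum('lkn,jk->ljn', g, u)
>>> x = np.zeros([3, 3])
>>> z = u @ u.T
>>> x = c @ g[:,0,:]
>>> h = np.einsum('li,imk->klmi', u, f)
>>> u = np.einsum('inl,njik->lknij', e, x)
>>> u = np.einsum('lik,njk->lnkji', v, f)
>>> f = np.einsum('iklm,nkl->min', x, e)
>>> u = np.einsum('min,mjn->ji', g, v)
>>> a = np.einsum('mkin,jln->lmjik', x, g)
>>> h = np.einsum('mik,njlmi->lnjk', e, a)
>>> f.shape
(3, 37, 2)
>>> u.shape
(37, 31)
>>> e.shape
(2, 37, 2)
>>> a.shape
(31, 37, 7, 2, 37)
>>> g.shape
(7, 31, 3)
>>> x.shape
(37, 37, 2, 3)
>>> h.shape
(7, 31, 37, 2)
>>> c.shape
(37, 37, 2, 7)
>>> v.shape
(7, 37, 3)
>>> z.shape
(37, 37)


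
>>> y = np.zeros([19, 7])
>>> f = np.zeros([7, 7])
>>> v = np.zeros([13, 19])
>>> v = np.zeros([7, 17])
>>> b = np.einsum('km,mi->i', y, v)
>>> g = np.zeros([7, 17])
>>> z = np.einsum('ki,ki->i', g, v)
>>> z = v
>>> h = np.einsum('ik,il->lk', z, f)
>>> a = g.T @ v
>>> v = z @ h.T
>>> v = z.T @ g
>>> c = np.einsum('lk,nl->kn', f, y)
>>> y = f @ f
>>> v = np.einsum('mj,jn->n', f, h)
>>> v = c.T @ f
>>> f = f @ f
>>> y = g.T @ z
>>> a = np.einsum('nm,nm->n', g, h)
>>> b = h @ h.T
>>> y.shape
(17, 17)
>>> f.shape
(7, 7)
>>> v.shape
(19, 7)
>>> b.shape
(7, 7)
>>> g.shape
(7, 17)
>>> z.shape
(7, 17)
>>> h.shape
(7, 17)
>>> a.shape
(7,)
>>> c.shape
(7, 19)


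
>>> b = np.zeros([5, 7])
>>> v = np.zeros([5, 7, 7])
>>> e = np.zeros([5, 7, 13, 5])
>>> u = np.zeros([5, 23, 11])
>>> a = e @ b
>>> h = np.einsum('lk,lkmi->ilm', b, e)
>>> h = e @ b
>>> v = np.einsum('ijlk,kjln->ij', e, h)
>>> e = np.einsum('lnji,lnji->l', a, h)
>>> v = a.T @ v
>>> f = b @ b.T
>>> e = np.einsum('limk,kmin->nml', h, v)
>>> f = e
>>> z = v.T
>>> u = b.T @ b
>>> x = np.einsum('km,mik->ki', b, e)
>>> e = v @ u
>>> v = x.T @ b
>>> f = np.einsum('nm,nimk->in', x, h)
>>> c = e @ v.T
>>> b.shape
(5, 7)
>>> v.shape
(13, 7)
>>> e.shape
(7, 13, 7, 7)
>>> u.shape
(7, 7)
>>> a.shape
(5, 7, 13, 7)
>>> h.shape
(5, 7, 13, 7)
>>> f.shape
(7, 5)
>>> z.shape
(7, 7, 13, 7)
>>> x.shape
(5, 13)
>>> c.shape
(7, 13, 7, 13)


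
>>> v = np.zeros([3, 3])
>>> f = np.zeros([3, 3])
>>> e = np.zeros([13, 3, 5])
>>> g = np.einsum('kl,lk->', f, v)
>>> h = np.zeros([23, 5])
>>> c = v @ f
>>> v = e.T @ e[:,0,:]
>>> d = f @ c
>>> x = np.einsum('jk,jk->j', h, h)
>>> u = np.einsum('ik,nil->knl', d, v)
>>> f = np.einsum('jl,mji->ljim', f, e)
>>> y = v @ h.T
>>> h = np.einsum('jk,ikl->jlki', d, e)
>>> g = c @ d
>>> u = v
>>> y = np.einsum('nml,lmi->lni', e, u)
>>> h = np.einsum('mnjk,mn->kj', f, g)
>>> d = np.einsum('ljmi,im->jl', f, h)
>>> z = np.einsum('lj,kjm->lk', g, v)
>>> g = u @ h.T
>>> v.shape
(5, 3, 5)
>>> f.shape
(3, 3, 5, 13)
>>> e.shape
(13, 3, 5)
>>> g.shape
(5, 3, 13)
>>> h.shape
(13, 5)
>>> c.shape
(3, 3)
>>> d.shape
(3, 3)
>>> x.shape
(23,)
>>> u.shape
(5, 3, 5)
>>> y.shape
(5, 13, 5)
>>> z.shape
(3, 5)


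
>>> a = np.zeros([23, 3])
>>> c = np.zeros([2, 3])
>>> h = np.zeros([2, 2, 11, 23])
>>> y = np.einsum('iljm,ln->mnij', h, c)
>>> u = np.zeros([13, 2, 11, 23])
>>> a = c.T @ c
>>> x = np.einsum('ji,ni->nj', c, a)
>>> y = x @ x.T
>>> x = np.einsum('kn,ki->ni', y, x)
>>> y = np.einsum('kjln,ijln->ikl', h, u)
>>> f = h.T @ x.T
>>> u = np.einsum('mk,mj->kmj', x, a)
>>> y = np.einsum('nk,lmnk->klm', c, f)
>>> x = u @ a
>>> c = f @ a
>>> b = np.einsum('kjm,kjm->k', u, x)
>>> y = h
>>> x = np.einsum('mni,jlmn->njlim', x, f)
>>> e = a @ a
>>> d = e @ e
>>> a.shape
(3, 3)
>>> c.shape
(23, 11, 2, 3)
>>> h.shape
(2, 2, 11, 23)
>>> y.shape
(2, 2, 11, 23)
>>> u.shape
(2, 3, 3)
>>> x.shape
(3, 23, 11, 3, 2)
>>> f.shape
(23, 11, 2, 3)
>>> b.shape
(2,)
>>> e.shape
(3, 3)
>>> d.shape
(3, 3)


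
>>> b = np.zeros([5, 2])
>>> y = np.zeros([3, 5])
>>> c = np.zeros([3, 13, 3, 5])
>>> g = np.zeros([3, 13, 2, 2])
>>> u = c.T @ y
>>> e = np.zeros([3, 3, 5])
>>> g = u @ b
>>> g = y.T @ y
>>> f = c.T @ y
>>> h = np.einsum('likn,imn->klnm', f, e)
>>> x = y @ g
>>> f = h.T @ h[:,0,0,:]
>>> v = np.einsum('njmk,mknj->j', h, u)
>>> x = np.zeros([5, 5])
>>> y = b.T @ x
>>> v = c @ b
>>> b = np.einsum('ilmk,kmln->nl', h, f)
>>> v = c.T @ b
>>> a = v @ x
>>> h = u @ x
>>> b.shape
(3, 5)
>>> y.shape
(2, 5)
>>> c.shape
(3, 13, 3, 5)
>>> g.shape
(5, 5)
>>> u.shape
(5, 3, 13, 5)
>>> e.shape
(3, 3, 5)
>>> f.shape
(3, 5, 5, 3)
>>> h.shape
(5, 3, 13, 5)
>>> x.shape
(5, 5)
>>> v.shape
(5, 3, 13, 5)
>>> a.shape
(5, 3, 13, 5)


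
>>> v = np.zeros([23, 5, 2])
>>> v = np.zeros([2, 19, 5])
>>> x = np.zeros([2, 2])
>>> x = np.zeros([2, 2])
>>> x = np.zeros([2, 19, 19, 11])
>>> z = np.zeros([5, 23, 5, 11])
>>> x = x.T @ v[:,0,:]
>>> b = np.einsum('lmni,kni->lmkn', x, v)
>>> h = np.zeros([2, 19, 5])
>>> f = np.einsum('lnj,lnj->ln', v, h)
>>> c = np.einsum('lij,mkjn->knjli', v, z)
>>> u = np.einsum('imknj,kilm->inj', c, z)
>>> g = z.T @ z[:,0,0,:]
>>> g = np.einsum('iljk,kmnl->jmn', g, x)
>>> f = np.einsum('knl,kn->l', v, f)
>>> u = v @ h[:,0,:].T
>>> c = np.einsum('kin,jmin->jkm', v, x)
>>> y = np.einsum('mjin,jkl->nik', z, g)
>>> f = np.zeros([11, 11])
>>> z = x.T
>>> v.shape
(2, 19, 5)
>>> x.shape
(11, 19, 19, 5)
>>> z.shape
(5, 19, 19, 11)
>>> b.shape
(11, 19, 2, 19)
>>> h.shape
(2, 19, 5)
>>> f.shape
(11, 11)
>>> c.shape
(11, 2, 19)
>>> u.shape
(2, 19, 2)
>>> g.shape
(23, 19, 19)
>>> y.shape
(11, 5, 19)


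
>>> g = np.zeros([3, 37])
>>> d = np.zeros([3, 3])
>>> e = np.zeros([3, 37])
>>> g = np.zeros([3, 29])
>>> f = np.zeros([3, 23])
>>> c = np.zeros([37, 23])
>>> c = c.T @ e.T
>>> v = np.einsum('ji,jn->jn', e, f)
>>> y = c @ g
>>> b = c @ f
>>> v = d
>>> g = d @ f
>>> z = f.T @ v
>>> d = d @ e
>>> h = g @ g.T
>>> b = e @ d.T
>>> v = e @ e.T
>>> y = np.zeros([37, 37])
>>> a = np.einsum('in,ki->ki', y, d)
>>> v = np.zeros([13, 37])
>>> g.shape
(3, 23)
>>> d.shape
(3, 37)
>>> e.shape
(3, 37)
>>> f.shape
(3, 23)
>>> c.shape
(23, 3)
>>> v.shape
(13, 37)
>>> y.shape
(37, 37)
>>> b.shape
(3, 3)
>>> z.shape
(23, 3)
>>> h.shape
(3, 3)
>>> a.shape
(3, 37)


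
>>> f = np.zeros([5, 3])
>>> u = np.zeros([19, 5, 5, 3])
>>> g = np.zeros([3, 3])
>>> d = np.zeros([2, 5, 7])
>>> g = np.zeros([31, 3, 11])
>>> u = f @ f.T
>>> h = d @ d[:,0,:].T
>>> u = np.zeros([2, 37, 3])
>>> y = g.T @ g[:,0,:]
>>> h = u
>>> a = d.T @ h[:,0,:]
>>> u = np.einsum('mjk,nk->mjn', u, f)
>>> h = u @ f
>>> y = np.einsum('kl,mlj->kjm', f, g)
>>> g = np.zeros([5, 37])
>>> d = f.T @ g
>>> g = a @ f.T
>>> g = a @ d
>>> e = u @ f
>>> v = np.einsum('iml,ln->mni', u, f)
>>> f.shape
(5, 3)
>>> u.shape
(2, 37, 5)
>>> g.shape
(7, 5, 37)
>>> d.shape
(3, 37)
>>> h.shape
(2, 37, 3)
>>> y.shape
(5, 11, 31)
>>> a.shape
(7, 5, 3)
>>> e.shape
(2, 37, 3)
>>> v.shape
(37, 3, 2)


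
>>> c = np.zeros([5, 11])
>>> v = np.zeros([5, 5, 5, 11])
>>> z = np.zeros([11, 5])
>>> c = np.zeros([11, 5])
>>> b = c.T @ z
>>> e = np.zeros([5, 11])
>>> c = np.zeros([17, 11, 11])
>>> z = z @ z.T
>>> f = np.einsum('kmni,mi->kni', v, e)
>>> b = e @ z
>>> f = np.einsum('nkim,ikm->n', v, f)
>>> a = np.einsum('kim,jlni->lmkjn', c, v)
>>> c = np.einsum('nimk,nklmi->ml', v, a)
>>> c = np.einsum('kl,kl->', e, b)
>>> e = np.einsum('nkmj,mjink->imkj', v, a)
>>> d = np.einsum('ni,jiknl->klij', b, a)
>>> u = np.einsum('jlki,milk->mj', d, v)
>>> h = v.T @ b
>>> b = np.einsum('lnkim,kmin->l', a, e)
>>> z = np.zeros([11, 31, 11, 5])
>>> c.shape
()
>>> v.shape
(5, 5, 5, 11)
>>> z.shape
(11, 31, 11, 5)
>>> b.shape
(5,)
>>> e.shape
(17, 5, 5, 11)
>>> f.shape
(5,)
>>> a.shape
(5, 11, 17, 5, 5)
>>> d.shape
(17, 5, 11, 5)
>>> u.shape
(5, 17)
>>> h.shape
(11, 5, 5, 11)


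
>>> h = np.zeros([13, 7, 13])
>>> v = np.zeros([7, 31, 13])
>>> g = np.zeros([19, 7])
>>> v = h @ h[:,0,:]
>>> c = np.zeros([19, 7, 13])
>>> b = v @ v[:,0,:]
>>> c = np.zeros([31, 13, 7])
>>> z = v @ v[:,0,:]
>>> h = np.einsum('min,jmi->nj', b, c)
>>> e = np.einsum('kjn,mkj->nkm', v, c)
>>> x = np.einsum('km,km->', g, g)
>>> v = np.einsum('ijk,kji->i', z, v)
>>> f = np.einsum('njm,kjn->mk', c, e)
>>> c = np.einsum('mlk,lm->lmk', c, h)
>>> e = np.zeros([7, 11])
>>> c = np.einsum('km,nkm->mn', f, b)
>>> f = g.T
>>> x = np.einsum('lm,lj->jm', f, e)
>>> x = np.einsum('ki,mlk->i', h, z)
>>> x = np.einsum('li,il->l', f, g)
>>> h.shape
(13, 31)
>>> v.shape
(13,)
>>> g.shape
(19, 7)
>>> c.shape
(13, 13)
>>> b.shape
(13, 7, 13)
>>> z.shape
(13, 7, 13)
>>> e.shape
(7, 11)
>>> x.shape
(7,)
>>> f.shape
(7, 19)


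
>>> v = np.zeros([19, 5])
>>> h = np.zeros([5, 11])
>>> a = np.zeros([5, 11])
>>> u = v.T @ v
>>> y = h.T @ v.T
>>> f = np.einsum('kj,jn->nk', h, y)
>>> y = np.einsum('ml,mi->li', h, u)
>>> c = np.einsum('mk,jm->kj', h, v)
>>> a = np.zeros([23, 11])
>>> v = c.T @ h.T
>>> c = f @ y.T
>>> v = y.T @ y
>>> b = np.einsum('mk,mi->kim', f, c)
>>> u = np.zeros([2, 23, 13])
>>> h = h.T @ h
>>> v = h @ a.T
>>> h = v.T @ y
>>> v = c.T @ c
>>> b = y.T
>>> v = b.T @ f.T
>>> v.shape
(11, 19)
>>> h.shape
(23, 5)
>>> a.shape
(23, 11)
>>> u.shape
(2, 23, 13)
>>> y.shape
(11, 5)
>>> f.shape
(19, 5)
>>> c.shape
(19, 11)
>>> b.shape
(5, 11)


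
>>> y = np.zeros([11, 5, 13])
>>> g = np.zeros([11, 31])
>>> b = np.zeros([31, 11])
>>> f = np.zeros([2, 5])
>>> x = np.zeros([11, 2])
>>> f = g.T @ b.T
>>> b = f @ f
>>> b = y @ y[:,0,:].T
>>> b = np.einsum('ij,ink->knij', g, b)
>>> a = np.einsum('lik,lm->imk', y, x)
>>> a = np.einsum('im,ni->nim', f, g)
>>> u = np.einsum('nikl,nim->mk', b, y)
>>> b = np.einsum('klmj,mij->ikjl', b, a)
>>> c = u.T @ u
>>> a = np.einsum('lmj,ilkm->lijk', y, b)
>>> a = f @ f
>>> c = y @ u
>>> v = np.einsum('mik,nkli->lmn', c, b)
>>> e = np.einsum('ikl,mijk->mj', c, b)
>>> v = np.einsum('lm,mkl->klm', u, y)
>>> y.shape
(11, 5, 13)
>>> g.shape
(11, 31)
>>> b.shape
(31, 11, 31, 5)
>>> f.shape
(31, 31)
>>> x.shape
(11, 2)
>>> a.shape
(31, 31)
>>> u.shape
(13, 11)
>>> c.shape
(11, 5, 11)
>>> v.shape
(5, 13, 11)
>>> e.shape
(31, 31)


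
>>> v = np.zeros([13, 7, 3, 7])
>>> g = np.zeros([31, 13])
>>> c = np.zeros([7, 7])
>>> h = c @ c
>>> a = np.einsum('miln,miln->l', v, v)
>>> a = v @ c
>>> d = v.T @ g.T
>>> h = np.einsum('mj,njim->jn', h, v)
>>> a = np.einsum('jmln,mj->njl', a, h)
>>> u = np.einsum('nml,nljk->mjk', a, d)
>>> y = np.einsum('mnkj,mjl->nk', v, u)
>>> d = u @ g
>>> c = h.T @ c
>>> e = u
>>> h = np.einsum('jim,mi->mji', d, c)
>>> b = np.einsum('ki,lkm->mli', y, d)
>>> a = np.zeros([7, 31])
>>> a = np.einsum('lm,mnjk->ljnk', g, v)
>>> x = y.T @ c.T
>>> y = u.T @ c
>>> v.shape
(13, 7, 3, 7)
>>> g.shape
(31, 13)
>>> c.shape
(13, 7)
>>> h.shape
(13, 13, 7)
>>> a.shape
(31, 3, 7, 7)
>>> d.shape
(13, 7, 13)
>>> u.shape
(13, 7, 31)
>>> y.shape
(31, 7, 7)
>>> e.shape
(13, 7, 31)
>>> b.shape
(13, 13, 3)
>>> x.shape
(3, 13)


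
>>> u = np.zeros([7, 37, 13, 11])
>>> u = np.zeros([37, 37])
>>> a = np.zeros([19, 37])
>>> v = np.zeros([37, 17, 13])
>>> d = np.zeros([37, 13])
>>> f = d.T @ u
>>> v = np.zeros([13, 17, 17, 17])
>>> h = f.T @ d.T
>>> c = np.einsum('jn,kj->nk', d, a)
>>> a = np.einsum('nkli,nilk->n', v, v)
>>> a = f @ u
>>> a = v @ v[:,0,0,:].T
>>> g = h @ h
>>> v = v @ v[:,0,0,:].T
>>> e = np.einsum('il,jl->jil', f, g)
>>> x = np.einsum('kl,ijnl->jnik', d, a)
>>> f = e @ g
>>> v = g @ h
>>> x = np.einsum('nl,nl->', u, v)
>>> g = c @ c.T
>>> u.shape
(37, 37)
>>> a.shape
(13, 17, 17, 13)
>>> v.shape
(37, 37)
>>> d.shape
(37, 13)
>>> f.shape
(37, 13, 37)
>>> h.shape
(37, 37)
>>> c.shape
(13, 19)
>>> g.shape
(13, 13)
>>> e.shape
(37, 13, 37)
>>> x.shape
()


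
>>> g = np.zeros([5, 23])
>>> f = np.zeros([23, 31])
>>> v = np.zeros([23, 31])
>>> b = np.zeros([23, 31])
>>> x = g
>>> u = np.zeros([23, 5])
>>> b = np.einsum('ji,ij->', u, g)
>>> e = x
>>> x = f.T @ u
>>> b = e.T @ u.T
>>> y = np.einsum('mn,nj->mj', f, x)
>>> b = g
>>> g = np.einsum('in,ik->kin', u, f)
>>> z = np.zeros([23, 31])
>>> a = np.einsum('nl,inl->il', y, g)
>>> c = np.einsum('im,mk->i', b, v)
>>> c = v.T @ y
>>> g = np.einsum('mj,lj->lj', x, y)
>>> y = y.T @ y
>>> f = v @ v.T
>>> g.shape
(23, 5)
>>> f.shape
(23, 23)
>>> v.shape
(23, 31)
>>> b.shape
(5, 23)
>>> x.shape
(31, 5)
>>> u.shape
(23, 5)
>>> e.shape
(5, 23)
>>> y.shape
(5, 5)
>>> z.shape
(23, 31)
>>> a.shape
(31, 5)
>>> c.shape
(31, 5)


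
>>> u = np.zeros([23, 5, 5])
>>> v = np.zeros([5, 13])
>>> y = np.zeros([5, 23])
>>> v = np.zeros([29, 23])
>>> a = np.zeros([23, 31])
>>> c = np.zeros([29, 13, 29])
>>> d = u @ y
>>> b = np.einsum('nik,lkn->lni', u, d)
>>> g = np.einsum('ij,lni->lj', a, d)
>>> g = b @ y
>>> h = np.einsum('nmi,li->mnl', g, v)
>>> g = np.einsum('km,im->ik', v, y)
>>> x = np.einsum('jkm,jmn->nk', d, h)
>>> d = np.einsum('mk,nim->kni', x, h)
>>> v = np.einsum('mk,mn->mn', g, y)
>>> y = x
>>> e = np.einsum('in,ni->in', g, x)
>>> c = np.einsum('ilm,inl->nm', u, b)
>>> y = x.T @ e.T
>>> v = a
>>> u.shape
(23, 5, 5)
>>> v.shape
(23, 31)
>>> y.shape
(5, 5)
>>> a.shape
(23, 31)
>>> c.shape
(23, 5)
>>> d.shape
(5, 23, 23)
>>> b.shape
(23, 23, 5)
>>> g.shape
(5, 29)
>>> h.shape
(23, 23, 29)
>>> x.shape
(29, 5)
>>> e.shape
(5, 29)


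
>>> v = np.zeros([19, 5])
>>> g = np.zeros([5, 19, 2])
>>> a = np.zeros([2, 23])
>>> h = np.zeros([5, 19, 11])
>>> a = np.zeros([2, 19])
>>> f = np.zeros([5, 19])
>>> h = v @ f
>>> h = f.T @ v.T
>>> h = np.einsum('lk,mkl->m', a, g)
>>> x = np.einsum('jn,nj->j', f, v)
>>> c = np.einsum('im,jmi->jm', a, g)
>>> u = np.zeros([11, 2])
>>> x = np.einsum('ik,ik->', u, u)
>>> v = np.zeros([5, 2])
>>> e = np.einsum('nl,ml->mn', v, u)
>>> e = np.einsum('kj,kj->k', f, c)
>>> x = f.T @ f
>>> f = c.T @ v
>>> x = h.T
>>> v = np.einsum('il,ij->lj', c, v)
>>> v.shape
(19, 2)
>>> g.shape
(5, 19, 2)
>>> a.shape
(2, 19)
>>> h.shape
(5,)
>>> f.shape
(19, 2)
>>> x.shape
(5,)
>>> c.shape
(5, 19)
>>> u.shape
(11, 2)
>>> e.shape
(5,)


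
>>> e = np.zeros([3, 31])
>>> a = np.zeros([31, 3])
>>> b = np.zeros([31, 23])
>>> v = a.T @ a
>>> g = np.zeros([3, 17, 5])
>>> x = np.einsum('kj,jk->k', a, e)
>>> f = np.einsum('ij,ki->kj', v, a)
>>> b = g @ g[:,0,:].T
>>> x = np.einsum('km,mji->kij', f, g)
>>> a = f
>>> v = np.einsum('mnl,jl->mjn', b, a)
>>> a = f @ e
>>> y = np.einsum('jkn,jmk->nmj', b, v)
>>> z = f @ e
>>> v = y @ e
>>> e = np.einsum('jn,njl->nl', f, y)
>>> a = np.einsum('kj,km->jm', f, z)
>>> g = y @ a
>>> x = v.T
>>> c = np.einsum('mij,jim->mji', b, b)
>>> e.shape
(3, 3)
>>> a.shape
(3, 31)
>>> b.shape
(3, 17, 3)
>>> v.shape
(3, 31, 31)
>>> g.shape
(3, 31, 31)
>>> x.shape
(31, 31, 3)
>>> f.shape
(31, 3)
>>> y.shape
(3, 31, 3)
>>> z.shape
(31, 31)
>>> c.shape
(3, 3, 17)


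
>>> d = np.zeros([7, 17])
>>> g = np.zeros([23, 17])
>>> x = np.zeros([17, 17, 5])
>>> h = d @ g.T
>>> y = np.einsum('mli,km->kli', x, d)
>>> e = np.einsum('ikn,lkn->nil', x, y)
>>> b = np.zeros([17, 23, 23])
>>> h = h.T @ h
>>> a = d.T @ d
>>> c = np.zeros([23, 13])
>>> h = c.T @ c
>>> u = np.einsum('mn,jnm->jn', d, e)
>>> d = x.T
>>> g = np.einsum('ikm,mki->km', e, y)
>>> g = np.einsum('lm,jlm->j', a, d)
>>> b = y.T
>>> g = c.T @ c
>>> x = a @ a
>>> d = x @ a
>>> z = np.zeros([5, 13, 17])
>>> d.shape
(17, 17)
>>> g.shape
(13, 13)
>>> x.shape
(17, 17)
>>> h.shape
(13, 13)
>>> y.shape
(7, 17, 5)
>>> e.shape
(5, 17, 7)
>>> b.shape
(5, 17, 7)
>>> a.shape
(17, 17)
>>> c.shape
(23, 13)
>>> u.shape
(5, 17)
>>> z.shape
(5, 13, 17)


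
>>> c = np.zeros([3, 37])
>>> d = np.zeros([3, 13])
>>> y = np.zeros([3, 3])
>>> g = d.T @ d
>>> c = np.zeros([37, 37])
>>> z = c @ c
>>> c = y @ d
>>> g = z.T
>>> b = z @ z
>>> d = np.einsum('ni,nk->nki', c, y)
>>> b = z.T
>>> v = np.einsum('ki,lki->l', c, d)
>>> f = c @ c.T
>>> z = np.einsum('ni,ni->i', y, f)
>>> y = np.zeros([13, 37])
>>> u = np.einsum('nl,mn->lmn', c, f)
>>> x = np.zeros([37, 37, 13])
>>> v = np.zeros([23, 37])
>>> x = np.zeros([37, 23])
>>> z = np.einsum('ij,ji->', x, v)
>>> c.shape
(3, 13)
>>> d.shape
(3, 3, 13)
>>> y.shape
(13, 37)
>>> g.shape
(37, 37)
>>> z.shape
()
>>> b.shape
(37, 37)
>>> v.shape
(23, 37)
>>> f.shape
(3, 3)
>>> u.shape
(13, 3, 3)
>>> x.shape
(37, 23)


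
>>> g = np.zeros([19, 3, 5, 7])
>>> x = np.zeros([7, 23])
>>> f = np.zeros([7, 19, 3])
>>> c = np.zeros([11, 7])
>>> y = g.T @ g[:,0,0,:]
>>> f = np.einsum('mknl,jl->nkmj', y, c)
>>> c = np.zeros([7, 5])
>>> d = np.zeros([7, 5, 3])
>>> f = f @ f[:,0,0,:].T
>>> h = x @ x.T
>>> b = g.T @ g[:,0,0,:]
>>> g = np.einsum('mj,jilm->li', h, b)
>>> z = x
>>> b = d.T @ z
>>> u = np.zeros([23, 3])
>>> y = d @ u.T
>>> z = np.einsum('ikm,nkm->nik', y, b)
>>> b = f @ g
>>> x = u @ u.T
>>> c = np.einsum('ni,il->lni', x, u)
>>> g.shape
(3, 5)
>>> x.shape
(23, 23)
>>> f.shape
(3, 5, 7, 3)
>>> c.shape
(3, 23, 23)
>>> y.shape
(7, 5, 23)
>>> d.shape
(7, 5, 3)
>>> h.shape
(7, 7)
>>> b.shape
(3, 5, 7, 5)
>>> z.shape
(3, 7, 5)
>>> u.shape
(23, 3)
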